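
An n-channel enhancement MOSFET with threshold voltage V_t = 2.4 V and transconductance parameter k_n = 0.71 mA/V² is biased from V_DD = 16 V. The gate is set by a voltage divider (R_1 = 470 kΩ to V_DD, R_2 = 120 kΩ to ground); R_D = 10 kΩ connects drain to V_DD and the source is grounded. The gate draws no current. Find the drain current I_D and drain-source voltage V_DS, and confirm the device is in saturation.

V_G = V_DD·R_2/(R_1+R_2) = 16×120/590 = 3.25 V. With the source grounded, V_GS = V_G = 3.25 V.
Assume saturation: I_D = (k_n/2)(V_GS − V_t)² = (0.71/2)×(3.25 − 2.4)² = 0.355×0.854² = 0.259 mA.
V_DS = V_DD − I_D·R_D = 16 − 0.259×10 = 13.4 V.
Saturation requires V_DS ≥ V_GS − V_t = 0.854 V; 13.4 ≥ 0.854 ✓.

I_D ≈ 0.26 mA, V_DS ≈ 13 V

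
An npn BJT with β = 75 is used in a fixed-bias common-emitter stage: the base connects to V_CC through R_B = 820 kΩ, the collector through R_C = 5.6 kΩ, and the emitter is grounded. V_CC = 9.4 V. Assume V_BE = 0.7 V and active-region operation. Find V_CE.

Base loop: V_CC = I_B·R_B + V_BE, so I_B = (9.4 − 0.7)/820 kΩ = 0.0106 mA.
In the active region I_C = β·I_B = 75 × 0.0106 = 0.796 mA.
Collector loop: V_CE = V_CC − I_C·R_C = 9.4 − 0.796×5.6 = 4.94 V.
Since V_CE = 4.94 V > V_CE(sat) ≈ 0.2 V, the transistor is in the active region as assumed.

V_CE ≈ 4.9 V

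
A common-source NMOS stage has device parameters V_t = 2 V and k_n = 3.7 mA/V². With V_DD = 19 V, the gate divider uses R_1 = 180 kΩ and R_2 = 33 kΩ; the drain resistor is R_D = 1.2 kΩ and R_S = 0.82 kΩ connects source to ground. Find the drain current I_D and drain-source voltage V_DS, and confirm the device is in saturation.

I_D ≈ 0.51 mA, V_DS ≈ 18 V

V_G = V_DD·R_2/(R_1+R_2) = 19×33/213 = 2.94 V.
Assume saturation: I_D = (k_n/2)(V_GS − V_t)² with V_GS = V_G − I_D·R_S = 2.94 − 0.82·I_D.
Substituting gives 1.24·I_D² − 3.86·I_D + 1.65 = 0, with roots I_D = 0.51 or 2.6 mA.
The root I_D = 2.6 mA gives V_GS = 0.816 V ≤ V_t, so take I_D = 0.51 mA.
Then V_GS = 2.53 V and V_DS = V_DD − I_D(R_D+R_S) = 19 − 0.51×2.02 = 18 V.
Saturation requires V_DS ≥ V_GS − V_t = 0.525 V; 18 ≥ 0.525 ✓.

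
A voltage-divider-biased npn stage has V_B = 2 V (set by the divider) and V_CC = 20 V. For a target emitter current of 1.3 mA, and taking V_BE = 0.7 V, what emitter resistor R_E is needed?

R_E ≈ 1 kΩ

V_E = V_B − V_BE = 2 − 0.7 = 1.3 V.
R_E = V_E / I_E = 1.3 / 1.3 = 1 kΩ.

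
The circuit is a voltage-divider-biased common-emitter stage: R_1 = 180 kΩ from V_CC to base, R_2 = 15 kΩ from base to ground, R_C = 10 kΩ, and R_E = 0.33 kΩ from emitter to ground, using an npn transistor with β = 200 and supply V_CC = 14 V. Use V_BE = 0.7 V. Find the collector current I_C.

I_C ≈ 0.94 mA

Thevenize the base divider: V_Th = V_CC·R_2/(R_1+R_2) = 14×15/195 = 1.08 V, R_Th = R_1‖R_2 = 13.8 kΩ.
Base-emitter loop: V_Th = I_B·R_Th + V_BE + (β+1)I_B·R_E, so I_B = (1.08 − 0.7) / (13.8 + 201×0.33) = 0.0047 mA.
I_C = β·I_B = 200×0.0047 = 0.94 mA, and I_E = (β+1)I_B = 0.945 mA.
V_CE = V_CC − I_C·R_C − I_E·R_E = 14 − 0.94×10 − 0.945×0.33 = 4.29 V.
V_CE = 4.29 V > 0.2 V confirms active-region operation.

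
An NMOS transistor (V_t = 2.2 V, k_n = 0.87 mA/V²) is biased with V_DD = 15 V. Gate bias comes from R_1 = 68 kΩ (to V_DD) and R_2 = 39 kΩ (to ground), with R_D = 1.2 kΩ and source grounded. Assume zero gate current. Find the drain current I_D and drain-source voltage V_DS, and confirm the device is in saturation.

I_D ≈ 4.6 mA, V_DS ≈ 9.4 V

V_G = V_DD·R_2/(R_1+R_2) = 15×39/107 = 5.47 V. With the source grounded, V_GS = V_G = 5.47 V.
Assume saturation: I_D = (k_n/2)(V_GS − V_t)² = (0.87/2)×(5.47 − 2.2)² = 0.435×3.27² = 4.64 mA.
V_DS = V_DD − I_D·R_D = 15 − 4.64×1.2 = 9.43 V.
Saturation requires V_DS ≥ V_GS − V_t = 3.27 V; 9.43 ≥ 3.27 ✓.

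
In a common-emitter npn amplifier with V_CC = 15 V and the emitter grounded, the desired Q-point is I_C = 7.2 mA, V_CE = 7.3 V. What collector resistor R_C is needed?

R_C ≈ 1.1 kΩ

Collector loop: V_CC = I_C·R_C + V_CE.
R_C = (V_CC − V_CE)/I_C = (15 − 7.3)/7.2 = 1.07 kΩ.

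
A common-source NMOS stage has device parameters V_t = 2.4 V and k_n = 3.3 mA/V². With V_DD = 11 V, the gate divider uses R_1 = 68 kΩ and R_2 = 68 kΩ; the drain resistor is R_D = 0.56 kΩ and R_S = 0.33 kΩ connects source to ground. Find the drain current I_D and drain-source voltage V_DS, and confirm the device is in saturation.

V_G = V_DD·R_2/(R_1+R_2) = 11×68/136 = 5.5 V.
Assume saturation: I_D = (k_n/2)(V_GS − V_t)² with V_GS = V_G − I_D·R_S = 5.5 − 0.33·I_D.
Substituting gives 0.18·I_D² − 4.38·I_D + 15.9 = 0, with roots I_D = 4.43 or 19.9 mA.
The root I_D = 19.9 mA gives V_GS = -1.07 V ≤ V_t, so take I_D = 4.43 mA.
Then V_GS = 4.04 V and V_DS = V_DD − I_D(R_D+R_S) = 11 − 4.43×0.89 = 7.06 V.
Saturation requires V_DS ≥ V_GS − V_t = 1.64 V; 7.06 ≥ 1.64 ✓.

I_D ≈ 4.4 mA, V_DS ≈ 7.1 V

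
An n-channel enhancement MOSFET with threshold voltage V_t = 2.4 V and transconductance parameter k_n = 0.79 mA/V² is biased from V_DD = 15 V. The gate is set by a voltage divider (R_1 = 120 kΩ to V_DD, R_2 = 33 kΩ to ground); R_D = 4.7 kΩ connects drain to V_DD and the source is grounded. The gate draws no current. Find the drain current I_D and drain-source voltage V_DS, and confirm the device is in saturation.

V_G = V_DD·R_2/(R_1+R_2) = 15×33/153 = 3.24 V. With the source grounded, V_GS = V_G = 3.24 V.
Assume saturation: I_D = (k_n/2)(V_GS − V_t)² = (0.79/2)×(3.24 − 2.4)² = 0.395×0.835² = 0.276 mA.
V_DS = V_DD − I_D·R_D = 15 − 0.276×4.7 = 13.7 V.
Saturation requires V_DS ≥ V_GS − V_t = 0.835 V; 13.7 ≥ 0.835 ✓.

I_D ≈ 0.28 mA, V_DS ≈ 14 V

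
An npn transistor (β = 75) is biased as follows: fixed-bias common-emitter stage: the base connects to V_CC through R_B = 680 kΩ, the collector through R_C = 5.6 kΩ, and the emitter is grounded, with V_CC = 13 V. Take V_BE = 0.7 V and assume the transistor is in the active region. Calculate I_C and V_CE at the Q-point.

I_C ≈ 1.4 mA, V_CE ≈ 5.4 V

Base loop: V_CC = I_B·R_B + V_BE, so I_B = (13 − 0.7)/680 kΩ = 0.0181 mA.
In the active region I_C = β·I_B = 75 × 0.0181 = 1.36 mA.
Collector loop: V_CE = V_CC − I_C·R_C = 13 − 1.36×5.6 = 5.4 V.
Since V_CE = 5.4 V > V_CE(sat) ≈ 0.2 V, the transistor is in the active region as assumed.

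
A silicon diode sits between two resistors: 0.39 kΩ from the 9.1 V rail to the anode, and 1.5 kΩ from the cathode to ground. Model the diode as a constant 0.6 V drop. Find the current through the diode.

I ≈ 4.5 mA

The two resistors are in series with the diode, so KVL gives 9.1 = I·0.39 + 0.6 + I·1.5.
I = (9.1 − 0.6) / (0.39 + 1.5) kΩ = 8.5 / 1.89 = 4.5 mA.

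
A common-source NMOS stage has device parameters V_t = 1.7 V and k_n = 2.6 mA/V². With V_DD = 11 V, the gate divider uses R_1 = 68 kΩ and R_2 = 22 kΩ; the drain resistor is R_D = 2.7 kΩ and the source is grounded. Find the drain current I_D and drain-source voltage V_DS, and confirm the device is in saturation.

V_G = V_DD·R_2/(R_1+R_2) = 11×22/90 = 2.69 V. With the source grounded, V_GS = V_G = 2.69 V.
Assume saturation: I_D = (k_n/2)(V_GS − V_t)² = (2.6/2)×(2.69 − 1.7)² = 1.3×0.989² = 1.27 mA.
V_DS = V_DD − I_D·R_D = 11 − 1.27×2.7 = 7.57 V.
Saturation requires V_DS ≥ V_GS − V_t = 0.989 V; 7.57 ≥ 0.989 ✓.

I_D ≈ 1.3 mA, V_DS ≈ 7.6 V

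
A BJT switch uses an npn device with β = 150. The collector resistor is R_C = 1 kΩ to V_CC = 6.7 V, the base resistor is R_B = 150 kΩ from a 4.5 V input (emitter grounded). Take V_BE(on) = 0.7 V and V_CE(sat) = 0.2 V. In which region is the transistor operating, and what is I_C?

Assume active. Base-emitter loop: I_B = (V_BB − V_BE)/R_B = (4.5 − 0.7)/150 = 0.0253 mA.
I_C = β·I_B = 150×0.0253 = 3.8 mA.
V_CE = V_CC − I_C·R_C = 6.7 − 3.8×1 = 2.9 V > V_CE(sat), so the active-region assumption holds.

active; I_C ≈ 3.8 mA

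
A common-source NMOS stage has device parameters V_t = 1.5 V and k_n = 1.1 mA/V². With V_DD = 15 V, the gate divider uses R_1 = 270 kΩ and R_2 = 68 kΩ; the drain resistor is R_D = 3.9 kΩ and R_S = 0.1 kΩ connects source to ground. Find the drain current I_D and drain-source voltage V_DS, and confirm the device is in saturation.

I_D ≈ 1.1 mA, V_DS ≈ 11 V

V_G = V_DD·R_2/(R_1+R_2) = 15×68/338 = 3.02 V.
Assume saturation: I_D = (k_n/2)(V_GS − V_t)² with V_GS = V_G − I_D·R_S = 3.02 − 0.1·I_D.
Substituting gives 0.0055·I_D² − 1.17·I_D + 1.27 = 0, with roots I_D = 1.09 or 211 mA.
The root I_D = 211 mA gives V_GS = -18.1 V ≤ V_t, so take I_D = 1.09 mA.
Then V_GS = 2.91 V and V_DS = V_DD − I_D(R_D+R_S) = 15 − 1.09×4 = 10.6 V.
Saturation requires V_DS ≥ V_GS − V_t = 1.41 V; 10.6 ≥ 1.41 ✓.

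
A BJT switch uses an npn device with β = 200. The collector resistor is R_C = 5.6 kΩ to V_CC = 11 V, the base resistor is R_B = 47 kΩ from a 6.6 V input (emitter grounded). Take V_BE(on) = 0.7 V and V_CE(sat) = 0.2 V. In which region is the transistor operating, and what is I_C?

saturation; I_C ≈ 1.9 mA

Assume active: I_B = (6.6 − 0.7)/47 = 0.126 mA, giving I_C = β·I_B = 25.1 mA.
But then V_CE = 11 − 25.1×5.6 = -130 V < V_CE(sat) = 0.2 V — impossible in the active region.
So the transistor is saturated. With V_CE = 0.2 V, I_C = (V_CC − 0.2)/R_C = 10.8/5.6 = 1.93 mA.
Check: β·I_B = 25.1 mA > I_C = 1.93 mA, confirming saturation.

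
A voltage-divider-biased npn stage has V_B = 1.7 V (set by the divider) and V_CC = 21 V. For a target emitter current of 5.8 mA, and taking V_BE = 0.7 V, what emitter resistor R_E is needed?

V_E = V_B − V_BE = 1.7 − 0.7 = 1 V.
R_E = V_E / I_E = 1 / 5.8 = 0.172 kΩ.

R_E ≈ 0.17 kΩ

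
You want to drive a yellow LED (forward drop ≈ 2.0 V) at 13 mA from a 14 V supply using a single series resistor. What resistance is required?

The resistor drops V_S − V_D = 14 − 2.0 = 12 V at 13 mA.
R = 12 V / 13 mA = 0.923 kΩ.

R ≈ 0.92 kΩ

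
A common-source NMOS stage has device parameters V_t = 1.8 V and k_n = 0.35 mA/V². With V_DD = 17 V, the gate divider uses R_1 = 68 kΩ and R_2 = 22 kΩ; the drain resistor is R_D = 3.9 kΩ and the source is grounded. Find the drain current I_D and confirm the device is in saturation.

I_D ≈ 0.97 mA

V_G = V_DD·R_2/(R_1+R_2) = 17×22/90 = 4.16 V. With the source grounded, V_GS = V_G = 4.16 V.
Assume saturation: I_D = (k_n/2)(V_GS − V_t)² = (0.35/2)×(4.16 − 1.8)² = 0.175×2.36² = 0.971 mA.
V_DS = V_DD − I_D·R_D = 17 − 0.971×3.9 = 13.2 V.
Saturation requires V_DS ≥ V_GS − V_t = 2.36 V; 13.2 ≥ 2.36 ✓.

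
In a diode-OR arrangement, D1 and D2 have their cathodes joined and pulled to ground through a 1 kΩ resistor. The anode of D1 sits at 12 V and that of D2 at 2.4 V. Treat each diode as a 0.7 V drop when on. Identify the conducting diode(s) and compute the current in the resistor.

Assume both conduct. Then node N would need to be at both 12−0.7 = 11.3 V and 2.4−0.7 = 1.7 V, which is impossible.
Assume only D1 conducts: V_N = 12 − 0.7 = 11.3 V, so I_R = 11.3/1 = 11.3 mA.
Check D2: its anode-to-cathode voltage is 2.4 − 11.3 = -8.9 V < 0.7 V, so it is off. The assumption is consistent.

Only D1 conducts; I_R ≈ 11 mA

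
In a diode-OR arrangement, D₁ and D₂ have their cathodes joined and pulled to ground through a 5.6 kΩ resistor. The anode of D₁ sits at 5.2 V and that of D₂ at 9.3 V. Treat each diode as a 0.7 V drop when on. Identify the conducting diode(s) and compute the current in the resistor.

Assume both conduct. Then node N would need to be at both 5.2−0.7 = 4.5 V and 9.3−0.7 = 8.6 V, which is impossible.
Assume only D₂ conducts: V_N = 9.3 − 0.7 = 8.6 V, so I_R = 8.6/5.6 = 1.54 mA.
Check D₁: its anode-to-cathode voltage is 5.2 − 8.6 = -3.4 V < 0.7 V, so it is off. The assumption is consistent.

Only D₂ conducts; I_R ≈ 1.5 mA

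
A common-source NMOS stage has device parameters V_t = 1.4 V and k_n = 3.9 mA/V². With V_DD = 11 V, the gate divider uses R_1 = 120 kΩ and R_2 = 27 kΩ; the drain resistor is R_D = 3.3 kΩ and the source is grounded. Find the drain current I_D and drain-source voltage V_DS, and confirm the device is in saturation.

I_D ≈ 0.75 mA, V_DS ≈ 8.5 V

V_G = V_DD·R_2/(R_1+R_2) = 11×27/147 = 2.02 V. With the source grounded, V_GS = V_G = 2.02 V.
Assume saturation: I_D = (k_n/2)(V_GS − V_t)² = (3.9/2)×(2.02 − 1.4)² = 1.95×0.62² = 0.751 mA.
V_DS = V_DD − I_D·R_D = 11 − 0.751×3.3 = 8.52 V.
Saturation requires V_DS ≥ V_GS − V_t = 0.62 V; 8.52 ≥ 0.62 ✓.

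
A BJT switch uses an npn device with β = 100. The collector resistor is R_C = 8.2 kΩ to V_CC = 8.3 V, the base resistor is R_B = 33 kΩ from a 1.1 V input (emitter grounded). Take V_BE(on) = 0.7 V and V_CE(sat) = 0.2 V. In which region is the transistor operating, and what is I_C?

Assume active: I_B = (1.1 − 0.7)/33 = 0.0121 mA, giving I_C = β·I_B = 1.21 mA.
But then V_CE = 8.3 − 1.21×8.2 = -1.64 V < V_CE(sat) = 0.2 V — impossible in the active region.
So the transistor is saturated. With V_CE = 0.2 V, I_C = (V_CC − 0.2)/R_C = 8.1/8.2 = 0.988 mA.
Check: β·I_B = 1.21 mA > I_C = 0.988 mA, confirming saturation.

saturation; I_C ≈ 0.99 mA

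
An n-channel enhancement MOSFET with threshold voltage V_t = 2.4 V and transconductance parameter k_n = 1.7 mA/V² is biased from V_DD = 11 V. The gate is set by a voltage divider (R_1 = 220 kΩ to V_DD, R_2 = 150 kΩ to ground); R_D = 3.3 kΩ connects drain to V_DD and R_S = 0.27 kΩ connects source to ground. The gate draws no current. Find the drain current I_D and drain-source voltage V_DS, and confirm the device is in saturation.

I_D ≈ 2 mA, V_DS ≈ 3.9 V

V_G = V_DD·R_2/(R_1+R_2) = 11×150/370 = 4.46 V.
Assume saturation: I_D = (k_n/2)(V_GS − V_t)² with V_GS = V_G − I_D·R_S = 4.46 − 0.27·I_D.
Substituting gives 0.062·I_D² − 1.95·I_D + 3.61 = 0, with roots I_D = 1.98 or 29.4 mA.
The root I_D = 29.4 mA gives V_GS = -3.48 V ≤ V_t, so take I_D = 1.98 mA.
Then V_GS = 3.93 V and V_DS = V_DD − I_D(R_D+R_S) = 11 − 1.98×3.57 = 3.94 V.
Saturation requires V_DS ≥ V_GS − V_t = 1.53 V; 3.94 ≥ 1.53 ✓.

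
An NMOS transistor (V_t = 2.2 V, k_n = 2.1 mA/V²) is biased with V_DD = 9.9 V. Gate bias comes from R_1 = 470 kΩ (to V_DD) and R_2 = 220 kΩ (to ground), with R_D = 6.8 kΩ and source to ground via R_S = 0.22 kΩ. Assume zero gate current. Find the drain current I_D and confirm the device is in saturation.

V_G = V_DD·R_2/(R_1+R_2) = 9.9×220/690 = 3.16 V.
Assume saturation: I_D = (k_n/2)(V_GS − V_t)² with V_GS = V_G − I_D·R_S = 3.16 − 0.22·I_D.
Substituting gives 0.0508·I_D² − 1.44·I_D + 0.961 = 0, with roots I_D = 0.683 or 27.7 mA.
The root I_D = 27.7 mA gives V_GS = -2.94 V ≤ V_t, so take I_D = 0.683 mA.
Then V_GS = 3.01 V and V_DS = V_DD − I_D(R_D+R_S) = 9.9 − 0.683×7.02 = 5.11 V.
Saturation requires V_DS ≥ V_GS − V_t = 0.806 V; 5.11 ≥ 0.806 ✓.

I_D ≈ 0.68 mA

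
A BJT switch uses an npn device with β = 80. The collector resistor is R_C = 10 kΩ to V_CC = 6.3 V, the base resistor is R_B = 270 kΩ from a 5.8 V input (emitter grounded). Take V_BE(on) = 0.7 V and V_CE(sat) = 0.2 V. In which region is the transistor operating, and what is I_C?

Assume active: I_B = (5.8 − 0.7)/270 = 0.0189 mA, giving I_C = β·I_B = 1.51 mA.
But then V_CE = 6.3 − 1.51×10 = -8.81 V < V_CE(sat) = 0.2 V — impossible in the active region.
So the transistor is saturated. With V_CE = 0.2 V, I_C = (V_CC − 0.2)/R_C = 6.1/10 = 0.61 mA.
Check: β·I_B = 1.51 mA > I_C = 0.61 mA, confirming saturation.

saturation; I_C ≈ 0.61 mA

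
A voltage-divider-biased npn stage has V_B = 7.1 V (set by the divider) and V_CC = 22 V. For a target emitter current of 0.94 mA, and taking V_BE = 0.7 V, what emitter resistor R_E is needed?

V_E = V_B − V_BE = 7.1 − 0.7 = 6.4 V.
R_E = V_E / I_E = 6.4 / 0.94 = 6.81 kΩ.

R_E ≈ 6.8 kΩ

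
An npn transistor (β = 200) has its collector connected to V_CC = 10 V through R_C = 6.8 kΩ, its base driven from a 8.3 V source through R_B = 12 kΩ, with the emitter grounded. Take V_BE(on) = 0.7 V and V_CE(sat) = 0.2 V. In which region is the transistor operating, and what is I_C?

Assume active: I_B = (8.3 − 0.7)/12 = 0.633 mA, giving I_C = β·I_B = 127 mA.
But then V_CE = 10 − 127×6.8 = -851 V < V_CE(sat) = 0.2 V — impossible in the active region.
So the transistor is saturated. With V_CE = 0.2 V, I_C = (V_CC − 0.2)/R_C = 9.8/6.8 = 1.44 mA.
Check: β·I_B = 127 mA > I_C = 1.44 mA, confirming saturation.

saturation; I_C ≈ 1.4 mA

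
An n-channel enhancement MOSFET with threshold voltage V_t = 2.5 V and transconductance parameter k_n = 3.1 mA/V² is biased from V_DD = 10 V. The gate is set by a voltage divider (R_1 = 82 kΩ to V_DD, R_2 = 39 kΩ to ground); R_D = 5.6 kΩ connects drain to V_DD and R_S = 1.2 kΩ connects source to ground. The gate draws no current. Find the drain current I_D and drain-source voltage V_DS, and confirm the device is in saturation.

V_G = V_DD·R_2/(R_1+R_2) = 10×39/121 = 3.22 V.
Assume saturation: I_D = (k_n/2)(V_GS − V_t)² with V_GS = V_G − I_D·R_S = 3.22 − 1.2·I_D.
Substituting gives 2.23·I_D² − 3.69·I_D + 0.811 = 0, with roots I_D = 0.261 or 1.39 mA.
The root I_D = 1.39 mA gives V_GS = 1.55 V ≤ V_t, so take I_D = 0.261 mA.
Then V_GS = 2.91 V and V_DS = V_DD − I_D(R_D+R_S) = 10 − 0.261×6.8 = 8.23 V.
Saturation requires V_DS ≥ V_GS − V_t = 0.41 V; 8.23 ≥ 0.41 ✓.

I_D ≈ 0.26 mA, V_DS ≈ 8.2 V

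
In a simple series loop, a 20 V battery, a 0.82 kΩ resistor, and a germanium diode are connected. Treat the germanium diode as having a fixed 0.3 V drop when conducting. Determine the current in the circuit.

I ≈ 24 mA

KVL around the loop: 20 = V_D + I·R = 0.3 + I × 0.82 kΩ.
So I = (20 − 0.3) / 0.82 kΩ = 19.7 / 0.82 = 24 mA.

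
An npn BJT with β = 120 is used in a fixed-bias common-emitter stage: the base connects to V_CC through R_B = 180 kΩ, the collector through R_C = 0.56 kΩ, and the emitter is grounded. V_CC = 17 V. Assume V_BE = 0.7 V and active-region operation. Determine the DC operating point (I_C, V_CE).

Base loop: V_CC = I_B·R_B + V_BE, so I_B = (17 − 0.7)/180 kΩ = 0.0906 mA.
In the active region I_C = β·I_B = 120 × 0.0906 = 10.9 mA.
Collector loop: V_CE = V_CC − I_C·R_C = 17 − 10.9×0.56 = 10.9 V.
Since V_CE = 10.9 V > V_CE(sat) ≈ 0.2 V, the transistor is in the active region as assumed.

I_C ≈ 11 mA, V_CE ≈ 11 V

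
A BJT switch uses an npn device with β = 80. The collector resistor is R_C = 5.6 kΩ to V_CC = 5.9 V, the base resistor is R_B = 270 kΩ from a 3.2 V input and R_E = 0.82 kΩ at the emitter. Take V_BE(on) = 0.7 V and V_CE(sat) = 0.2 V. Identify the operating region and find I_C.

Assume active. Base-emitter loop: I_B = (V_BB − V_BE)/(R_B + (β+1)R_E) = (3.2 − 0.7)/(270 + 81×0.82) = 0.00743 mA.
I_C = β·I_B = 80×0.00743 = 0.594 mA.
V_CE = V_CC − I_C·R_C − I_E·R_E = 5.9 − 0.594×5.6 − 0.602×0.82 = 2.08 V > V_CE(sat), so the active-region assumption holds.

active; I_C ≈ 0.59 mA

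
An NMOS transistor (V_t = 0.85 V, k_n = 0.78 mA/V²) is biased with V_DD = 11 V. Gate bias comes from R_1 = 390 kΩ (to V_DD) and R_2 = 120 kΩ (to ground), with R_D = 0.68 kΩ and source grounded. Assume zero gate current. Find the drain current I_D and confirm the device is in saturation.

V_G = V_DD·R_2/(R_1+R_2) = 11×120/510 = 2.59 V. With the source grounded, V_GS = V_G = 2.59 V.
Assume saturation: I_D = (k_n/2)(V_GS − V_t)² = (0.78/2)×(2.59 − 0.85)² = 0.39×1.74² = 1.18 mA.
V_DS = V_DD − I_D·R_D = 11 − 1.18×0.68 = 10.2 V.
Saturation requires V_DS ≥ V_GS − V_t = 1.74 V; 10.2 ≥ 1.74 ✓.

I_D ≈ 1.2 mA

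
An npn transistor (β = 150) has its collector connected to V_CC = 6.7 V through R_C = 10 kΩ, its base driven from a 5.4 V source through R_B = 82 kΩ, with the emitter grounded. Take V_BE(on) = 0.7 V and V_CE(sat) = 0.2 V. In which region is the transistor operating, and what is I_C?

Assume active: I_B = (5.4 − 0.7)/82 = 0.0573 mA, giving I_C = β·I_B = 8.6 mA.
But then V_CE = 6.7 − 8.6×10 = -79.3 V < V_CE(sat) = 0.2 V — impossible in the active region.
So the transistor is saturated. With V_CE = 0.2 V, I_C = (V_CC − 0.2)/R_C = 6.5/10 = 0.65 mA.
Check: β·I_B = 8.6 mA > I_C = 0.65 mA, confirming saturation.

saturation; I_C ≈ 0.65 mA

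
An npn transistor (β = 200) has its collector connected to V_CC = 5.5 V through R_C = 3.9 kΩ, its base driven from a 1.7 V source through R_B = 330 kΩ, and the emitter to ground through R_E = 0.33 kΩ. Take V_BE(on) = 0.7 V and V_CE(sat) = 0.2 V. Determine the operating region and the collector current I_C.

active; I_C ≈ 0.5 mA

Assume active. Base-emitter loop: I_B = (V_BB − V_BE)/(R_B + (β+1)R_E) = (1.7 − 0.7)/(330 + 201×0.33) = 0.00252 mA.
I_C = β·I_B = 200×0.00252 = 0.505 mA.
V_CE = V_CC − I_C·R_C − I_E·R_E = 5.5 − 0.505×3.9 − 0.507×0.33 = 3.36 V > V_CE(sat), so the active-region assumption holds.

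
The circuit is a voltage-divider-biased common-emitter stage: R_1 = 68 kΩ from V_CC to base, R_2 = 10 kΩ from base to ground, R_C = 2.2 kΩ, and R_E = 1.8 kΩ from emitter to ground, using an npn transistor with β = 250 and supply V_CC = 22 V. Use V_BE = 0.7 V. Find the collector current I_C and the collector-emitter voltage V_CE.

Thevenize the base divider: V_Th = V_CC·R_2/(R_1+R_2) = 22×10/78 = 2.82 V, R_Th = R_1‖R_2 = 8.72 kΩ.
Base-emitter loop: V_Th = I_B·R_Th + V_BE + (β+1)I_B·R_E, so I_B = (2.82 − 0.7) / (8.72 + 251×1.8) = 0.0046 mA.
I_C = β·I_B = 250×0.0046 = 1.15 mA, and I_E = (β+1)I_B = 1.16 mA.
V_CE = V_CC − I_C·R_C − I_E·R_E = 22 − 1.15×2.2 − 1.16×1.8 = 17.4 V.
V_CE = 17.4 V > 0.2 V confirms active-region operation.

I_C ≈ 1.2 mA, V_CE ≈ 17 V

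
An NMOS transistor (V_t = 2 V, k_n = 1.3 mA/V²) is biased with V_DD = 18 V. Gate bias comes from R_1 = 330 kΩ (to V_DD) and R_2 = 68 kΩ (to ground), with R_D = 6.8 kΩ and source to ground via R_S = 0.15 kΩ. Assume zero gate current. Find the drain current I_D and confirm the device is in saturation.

I_D ≈ 0.63 mA

V_G = V_DD·R_2/(R_1+R_2) = 18×68/398 = 3.08 V.
Assume saturation: I_D = (k_n/2)(V_GS − V_t)² with V_GS = V_G − I_D·R_S = 3.08 − 0.15·I_D.
Substituting gives 0.0146·I_D² − 1.21·I_D + 0.752 = 0, with roots I_D = 0.626 or 82.1 mA.
The root I_D = 82.1 mA gives V_GS = -9.24 V ≤ V_t, so take I_D = 0.626 mA.
Then V_GS = 2.98 V and V_DS = V_DD − I_D(R_D+R_S) = 18 − 0.626×6.95 = 13.6 V.
Saturation requires V_DS ≥ V_GS − V_t = 0.981 V; 13.6 ≥ 0.981 ✓.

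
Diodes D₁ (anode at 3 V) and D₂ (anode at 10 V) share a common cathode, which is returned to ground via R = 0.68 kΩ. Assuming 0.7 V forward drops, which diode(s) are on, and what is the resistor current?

Only D₂ conducts; I_R ≈ 14 mA

Assume both conduct. Then node N would need to be at both 3−0.7 = 2.3 V and 10−0.7 = 9.3 V, which is impossible.
Assume only D₂ conducts: V_N = 10 − 0.7 = 9.3 V, so I_R = 9.3/0.68 = 13.7 mA.
Check D₁: its anode-to-cathode voltage is 3 − 9.3 = -6.3 V < 0.7 V, so it is off. The assumption is consistent.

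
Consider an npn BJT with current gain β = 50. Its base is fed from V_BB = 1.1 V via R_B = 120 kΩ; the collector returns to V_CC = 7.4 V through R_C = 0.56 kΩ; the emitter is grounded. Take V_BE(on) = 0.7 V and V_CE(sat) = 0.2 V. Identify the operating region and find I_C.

Assume active. Base-emitter loop: I_B = (V_BB − V_BE)/R_B = (1.1 − 0.7)/120 = 0.00333 mA.
I_C = β·I_B = 50×0.00333 = 0.167 mA.
V_CE = V_CC − I_C·R_C = 7.4 − 0.167×0.56 = 7.31 V > V_CE(sat), so the active-region assumption holds.

active; I_C ≈ 0.17 mA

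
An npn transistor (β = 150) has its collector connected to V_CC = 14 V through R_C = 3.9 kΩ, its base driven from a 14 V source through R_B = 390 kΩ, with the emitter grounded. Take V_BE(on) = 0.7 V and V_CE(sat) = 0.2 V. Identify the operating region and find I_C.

Assume active: I_B = (14 − 0.7)/390 = 0.0341 mA, giving I_C = β·I_B = 5.12 mA.
But then V_CE = 14 − 5.12×3.9 = -5.95 V < V_CE(sat) = 0.2 V — impossible in the active region.
So the transistor is saturated. With V_CE = 0.2 V, I_C = (V_CC − 0.2)/R_C = 13.8/3.9 = 3.54 mA.
Check: β·I_B = 5.12 mA > I_C = 3.54 mA, confirming saturation.

saturation; I_C ≈ 3.5 mA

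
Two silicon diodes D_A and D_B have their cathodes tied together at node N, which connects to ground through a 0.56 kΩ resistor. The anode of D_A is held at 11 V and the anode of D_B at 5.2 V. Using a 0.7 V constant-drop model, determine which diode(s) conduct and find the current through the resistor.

Assume both conduct. Then node N would need to be at both 11−0.7 = 10.3 V and 5.2−0.7 = 4.5 V, which is impossible.
Assume only D_A conducts: V_N = 11 − 0.7 = 10.3 V, so I_R = 10.3/0.56 = 18.4 mA.
Check D_B: its anode-to-cathode voltage is 5.2 − 10.3 = -5.1 V < 0.7 V, so it is off. The assumption is consistent.

Only D_A conducts; I_R ≈ 18 mA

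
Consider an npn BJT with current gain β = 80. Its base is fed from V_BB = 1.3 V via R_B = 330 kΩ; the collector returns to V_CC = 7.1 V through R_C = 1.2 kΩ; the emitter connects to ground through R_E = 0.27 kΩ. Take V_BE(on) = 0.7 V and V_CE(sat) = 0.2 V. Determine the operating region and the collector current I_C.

Assume active. Base-emitter loop: I_B = (V_BB − V_BE)/(R_B + (β+1)R_E) = (1.3 − 0.7)/(330 + 81×0.27) = 0.00171 mA.
I_C = β·I_B = 80×0.00171 = 0.136 mA.
V_CE = V_CC − I_C·R_C − I_E·R_E = 7.1 − 0.136×1.2 − 0.138×0.27 = 6.9 V > V_CE(sat), so the active-region assumption holds.

active; I_C ≈ 0.14 mA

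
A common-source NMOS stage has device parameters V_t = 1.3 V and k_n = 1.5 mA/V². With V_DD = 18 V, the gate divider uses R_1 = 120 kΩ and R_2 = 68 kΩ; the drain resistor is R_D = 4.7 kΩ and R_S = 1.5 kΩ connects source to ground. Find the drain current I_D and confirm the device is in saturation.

I_D ≈ 2.3 mA

V_G = V_DD·R_2/(R_1+R_2) = 18×68/188 = 6.51 V.
Assume saturation: I_D = (k_n/2)(V_GS − V_t)² with V_GS = V_G − I_D·R_S = 6.51 − 1.5·I_D.
Substituting gives 1.69·I_D² − 12.7·I_D + 20.4 = 0, with roots I_D = 2.31 or 5.24 mA.
The root I_D = 5.24 mA gives V_GS = -1.34 V ≤ V_t, so take I_D = 2.31 mA.
Then V_GS = 3.05 V and V_DS = V_DD − I_D(R_D+R_S) = 18 − 2.31×6.2 = 3.71 V.
Saturation requires V_DS ≥ V_GS − V_t = 1.75 V; 3.71 ≥ 1.75 ✓.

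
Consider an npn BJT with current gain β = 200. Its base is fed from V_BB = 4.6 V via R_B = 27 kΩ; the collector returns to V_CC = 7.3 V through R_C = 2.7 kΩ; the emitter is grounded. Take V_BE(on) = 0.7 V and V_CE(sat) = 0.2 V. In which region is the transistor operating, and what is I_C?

saturation; I_C ≈ 2.6 mA

Assume active: I_B = (4.6 − 0.7)/27 = 0.144 mA, giving I_C = β·I_B = 28.9 mA.
But then V_CE = 7.3 − 28.9×2.7 = -70.7 V < V_CE(sat) = 0.2 V — impossible in the active region.
So the transistor is saturated. With V_CE = 0.2 V, I_C = (V_CC − 0.2)/R_C = 7.1/2.7 = 2.63 mA.
Check: β·I_B = 28.9 mA > I_C = 2.63 mA, confirming saturation.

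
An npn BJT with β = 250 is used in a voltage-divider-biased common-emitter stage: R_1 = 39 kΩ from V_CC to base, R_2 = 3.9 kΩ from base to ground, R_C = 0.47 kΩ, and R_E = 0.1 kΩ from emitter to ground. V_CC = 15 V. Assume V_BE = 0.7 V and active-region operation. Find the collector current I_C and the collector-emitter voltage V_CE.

I_C ≈ 5.8 mA, V_CE ≈ 12 V

Thevenize the base divider: V_Th = V_CC·R_2/(R_1+R_2) = 15×3.9/42.9 = 1.36 V, R_Th = R_1‖R_2 = 3.55 kΩ.
Base-emitter loop: V_Th = I_B·R_Th + V_BE + (β+1)I_B·R_E, so I_B = (1.36 − 0.7) / (3.55 + 251×0.1) = 0.0232 mA.
I_C = β·I_B = 250×0.0232 = 5.79 mA, and I_E = (β+1)I_B = 5.81 mA.
V_CE = V_CC − I_C·R_C − I_E·R_E = 15 − 5.79×0.47 − 5.81×0.1 = 11.7 V.
V_CE = 11.7 V > 0.2 V confirms active-region operation.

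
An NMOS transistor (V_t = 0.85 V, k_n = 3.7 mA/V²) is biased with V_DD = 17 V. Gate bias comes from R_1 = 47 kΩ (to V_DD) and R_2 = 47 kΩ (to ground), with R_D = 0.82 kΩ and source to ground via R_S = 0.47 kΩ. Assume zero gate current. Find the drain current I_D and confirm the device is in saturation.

V_G = V_DD·R_2/(R_1+R_2) = 17×47/94 = 8.5 V.
Assume saturation: I_D = (k_n/2)(V_GS − V_t)² with V_GS = V_G − I_D·R_S = 8.5 − 0.47·I_D.
Substituting gives 0.409·I_D² − 14.3·I_D + 108 = 0, with roots I_D = 11.1 or 23.9 mA.
The root I_D = 23.9 mA gives V_GS = -2.75 V ≤ V_t, so take I_D = 11.1 mA.
Then V_GS = 3.3 V and V_DS = V_DD − I_D(R_D+R_S) = 17 − 11.1×1.29 = 2.72 V.
Saturation requires V_DS ≥ V_GS − V_t = 2.45 V; 2.72 ≥ 2.45 ✓.

I_D ≈ 11 mA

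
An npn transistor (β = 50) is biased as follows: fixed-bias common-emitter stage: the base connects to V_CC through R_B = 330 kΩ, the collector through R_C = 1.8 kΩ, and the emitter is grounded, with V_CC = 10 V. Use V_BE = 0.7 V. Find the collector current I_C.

Base loop: V_CC = I_B·R_B + V_BE, so I_B = (10 − 0.7)/330 kΩ = 0.0282 mA.
In the active region I_C = β·I_B = 50 × 0.0282 = 1.41 mA.
Collector loop: V_CE = V_CC − I_C·R_C = 10 − 1.41×1.8 = 7.46 V.
Since V_CE = 7.46 V > V_CE(sat) ≈ 0.2 V, the transistor is in the active region as assumed.

I_C ≈ 1.4 mA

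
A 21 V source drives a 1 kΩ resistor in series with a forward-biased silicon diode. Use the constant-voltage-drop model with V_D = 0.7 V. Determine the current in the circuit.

I ≈ 20 mA

KVL around the loop: 21 = V_D + I·R = 0.7 + I × 1 kΩ.
So I = (21 − 0.7) / 1 kΩ = 20.3 / 1 = 20.3 mA.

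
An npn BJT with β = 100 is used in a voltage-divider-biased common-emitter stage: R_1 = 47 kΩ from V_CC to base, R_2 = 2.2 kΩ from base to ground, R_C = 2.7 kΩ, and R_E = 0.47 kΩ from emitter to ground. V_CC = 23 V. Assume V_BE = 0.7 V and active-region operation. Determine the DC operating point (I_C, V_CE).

Thevenize the base divider: V_Th = V_CC·R_2/(R_1+R_2) = 23×2.2/49.2 = 1.03 V, R_Th = R_1‖R_2 = 2.1 kΩ.
Base-emitter loop: V_Th = I_B·R_Th + V_BE + (β+1)I_B·R_E, so I_B = (1.03 − 0.7) / (2.1 + 101×0.47) = 0.00663 mA.
I_C = β·I_B = 100×0.00663 = 0.663 mA, and I_E = (β+1)I_B = 0.669 mA.
V_CE = V_CC − I_C·R_C − I_E·R_E = 23 − 0.663×2.7 − 0.669×0.47 = 20.9 V.
V_CE = 20.9 V > 0.2 V confirms active-region operation.

I_C ≈ 0.66 mA, V_CE ≈ 21 V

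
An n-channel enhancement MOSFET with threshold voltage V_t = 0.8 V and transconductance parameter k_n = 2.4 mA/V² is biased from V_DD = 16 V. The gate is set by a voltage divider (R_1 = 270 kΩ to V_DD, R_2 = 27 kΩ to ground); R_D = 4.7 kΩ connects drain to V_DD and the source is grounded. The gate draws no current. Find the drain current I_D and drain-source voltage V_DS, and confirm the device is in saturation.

V_G = V_DD·R_2/(R_1+R_2) = 16×27/297 = 1.45 V. With the source grounded, V_GS = V_G = 1.45 V.
Assume saturation: I_D = (k_n/2)(V_GS − V_t)² = (2.4/2)×(1.45 − 0.8)² = 1.2×0.655² = 0.514 mA.
V_DS = V_DD − I_D·R_D = 16 − 0.514×4.7 = 13.6 V.
Saturation requires V_DS ≥ V_GS − V_t = 0.655 V; 13.6 ≥ 0.655 ✓.

I_D ≈ 0.51 mA, V_DS ≈ 14 V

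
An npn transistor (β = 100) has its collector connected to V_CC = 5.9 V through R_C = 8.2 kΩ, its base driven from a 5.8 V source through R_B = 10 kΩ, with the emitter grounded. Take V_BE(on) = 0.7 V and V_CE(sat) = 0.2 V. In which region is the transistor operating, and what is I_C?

saturation; I_C ≈ 0.7 mA

Assume active: I_B = (5.8 − 0.7)/10 = 0.51 mA, giving I_C = β·I_B = 51 mA.
But then V_CE = 5.9 − 51×8.2 = -412 V < V_CE(sat) = 0.2 V — impossible in the active region.
So the transistor is saturated. With V_CE = 0.2 V, I_C = (V_CC − 0.2)/R_C = 5.7/8.2 = 0.695 mA.
Check: β·I_B = 51 mA > I_C = 0.695 mA, confirming saturation.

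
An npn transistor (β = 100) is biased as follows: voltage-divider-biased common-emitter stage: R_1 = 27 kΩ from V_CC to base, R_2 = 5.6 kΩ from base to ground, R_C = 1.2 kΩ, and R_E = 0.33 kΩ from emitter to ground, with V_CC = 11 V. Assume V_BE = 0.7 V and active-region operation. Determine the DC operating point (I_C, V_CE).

Thevenize the base divider: V_Th = V_CC·R_2/(R_1+R_2) = 11×5.6/32.6 = 1.89 V, R_Th = R_1‖R_2 = 4.64 kΩ.
Base-emitter loop: V_Th = I_B·R_Th + V_BE + (β+1)I_B·R_E, so I_B = (1.89 − 0.7) / (4.64 + 101×0.33) = 0.0313 mA.
I_C = β·I_B = 100×0.0313 = 3.13 mA, and I_E = (β+1)I_B = 3.16 mA.
V_CE = V_CC − I_C·R_C − I_E·R_E = 11 − 3.13×1.2 − 3.16×0.33 = 6.2 V.
V_CE = 6.2 V > 0.2 V confirms active-region operation.

I_C ≈ 3.1 mA, V_CE ≈ 6.2 V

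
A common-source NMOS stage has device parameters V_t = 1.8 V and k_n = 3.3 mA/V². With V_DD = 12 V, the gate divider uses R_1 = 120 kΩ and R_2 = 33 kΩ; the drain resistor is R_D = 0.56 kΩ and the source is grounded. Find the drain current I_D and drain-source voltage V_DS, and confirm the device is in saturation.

V_G = V_DD·R_2/(R_1+R_2) = 12×33/153 = 2.59 V. With the source grounded, V_GS = V_G = 2.59 V.
Assume saturation: I_D = (k_n/2)(V_GS − V_t)² = (3.3/2)×(2.59 − 1.8)² = 1.65×0.788² = 1.03 mA.
V_DS = V_DD − I_D·R_D = 12 − 1.03×0.56 = 11.4 V.
Saturation requires V_DS ≥ V_GS − V_t = 0.788 V; 11.4 ≥ 0.788 ✓.

I_D ≈ 1 mA, V_DS ≈ 11 V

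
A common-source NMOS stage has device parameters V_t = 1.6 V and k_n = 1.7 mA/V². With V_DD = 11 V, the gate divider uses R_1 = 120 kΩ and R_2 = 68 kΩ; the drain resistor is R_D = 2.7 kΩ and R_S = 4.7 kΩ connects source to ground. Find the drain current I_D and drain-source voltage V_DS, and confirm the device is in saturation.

I_D ≈ 0.37 mA, V_DS ≈ 8.3 V

V_G = V_DD·R_2/(R_1+R_2) = 11×68/188 = 3.98 V.
Assume saturation: I_D = (k_n/2)(V_GS − V_t)² with V_GS = V_G − I_D·R_S = 3.98 − 4.7·I_D.
Substituting gives 18.8·I_D² − 20·I_D + 4.81 = 0, with roots I_D = 0.366 or 0.699 mA.
The root I_D = 0.699 mA gives V_GS = 0.693 V ≤ V_t, so take I_D = 0.366 mA.
Then V_GS = 2.26 V and V_DS = V_DD − I_D(R_D+R_S) = 11 − 0.366×7.4 = 8.29 V.
Saturation requires V_DS ≥ V_GS − V_t = 0.657 V; 8.29 ≥ 0.657 ✓.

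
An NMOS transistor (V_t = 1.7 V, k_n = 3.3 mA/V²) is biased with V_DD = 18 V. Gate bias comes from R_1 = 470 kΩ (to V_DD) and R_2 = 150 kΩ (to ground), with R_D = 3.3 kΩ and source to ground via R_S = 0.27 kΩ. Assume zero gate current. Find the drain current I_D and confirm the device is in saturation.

I_D ≈ 4 mA

V_G = V_DD·R_2/(R_1+R_2) = 18×150/620 = 4.35 V.
Assume saturation: I_D = (k_n/2)(V_GS − V_t)² with V_GS = V_G − I_D·R_S = 4.35 − 0.27·I_D.
Substituting gives 0.12·I_D² − 3.37·I_D + 11.6 = 0, with roots I_D = 4.04 or 23.9 mA.
The root I_D = 23.9 mA gives V_GS = -2.11 V ≤ V_t, so take I_D = 4.04 mA.
Then V_GS = 3.26 V and V_DS = V_DD − I_D(R_D+R_S) = 18 − 4.04×3.57 = 3.58 V.
Saturation requires V_DS ≥ V_GS − V_t = 1.56 V; 3.58 ≥ 1.56 ✓.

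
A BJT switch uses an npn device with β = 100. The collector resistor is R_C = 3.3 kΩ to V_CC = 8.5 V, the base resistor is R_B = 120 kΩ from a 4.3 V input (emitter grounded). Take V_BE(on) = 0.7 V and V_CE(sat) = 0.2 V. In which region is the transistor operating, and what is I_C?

saturation; I_C ≈ 2.5 mA

Assume active: I_B = (4.3 − 0.7)/120 = 0.03 mA, giving I_C = β·I_B = 3 mA.
But then V_CE = 8.5 − 3×3.3 = -1.4 V < V_CE(sat) = 0.2 V — impossible in the active region.
So the transistor is saturated. With V_CE = 0.2 V, I_C = (V_CC − 0.2)/R_C = 8.3/3.3 = 2.52 mA.
Check: β·I_B = 3 mA > I_C = 2.52 mA, confirming saturation.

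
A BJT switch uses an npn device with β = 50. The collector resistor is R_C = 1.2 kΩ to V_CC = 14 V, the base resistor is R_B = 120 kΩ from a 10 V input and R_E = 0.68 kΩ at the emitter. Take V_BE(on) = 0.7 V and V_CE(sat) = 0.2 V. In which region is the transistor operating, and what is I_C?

active; I_C ≈ 3 mA

Assume active. Base-emitter loop: I_B = (V_BB − V_BE)/(R_B + (β+1)R_E) = (10 − 0.7)/(120 + 51×0.68) = 0.0601 mA.
I_C = β·I_B = 50×0.0601 = 3.01 mA.
V_CE = V_CC − I_C·R_C − I_E·R_E = 14 − 3.01×1.2 − 3.07×0.68 = 8.31 V > V_CE(sat), so the active-region assumption holds.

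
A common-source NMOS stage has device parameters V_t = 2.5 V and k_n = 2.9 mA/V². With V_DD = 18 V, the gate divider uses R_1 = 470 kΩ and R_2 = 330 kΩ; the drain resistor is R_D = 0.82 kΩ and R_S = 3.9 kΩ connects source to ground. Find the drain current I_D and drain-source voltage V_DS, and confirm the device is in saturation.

V_G = V_DD·R_2/(R_1+R_2) = 18×330/800 = 7.42 V.
Assume saturation: I_D = (k_n/2)(V_GS − V_t)² with V_GS = V_G − I_D·R_S = 7.42 − 3.9·I_D.
Substituting gives 22.1·I_D² − 56.7·I_D + 35.2 = 0, with roots I_D = 1.05 or 1.53 mA.
The root I_D = 1.53 mA gives V_GS = 1.47 V ≤ V_t, so take I_D = 1.05 mA.
Then V_GS = 3.35 V and V_DS = V_DD − I_D(R_D+R_S) = 18 − 1.05×4.72 = 13.1 V.
Saturation requires V_DS ≥ V_GS − V_t = 0.849 V; 13.1 ≥ 0.849 ✓.

I_D ≈ 1 mA, V_DS ≈ 13 V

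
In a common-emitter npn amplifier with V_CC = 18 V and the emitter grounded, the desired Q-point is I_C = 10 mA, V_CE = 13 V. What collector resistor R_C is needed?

Collector loop: V_CC = I_C·R_C + V_CE.
R_C = (V_CC − V_CE)/I_C = (18 − 13)/10 = 0.5 kΩ.

R_C ≈ 0.5 kΩ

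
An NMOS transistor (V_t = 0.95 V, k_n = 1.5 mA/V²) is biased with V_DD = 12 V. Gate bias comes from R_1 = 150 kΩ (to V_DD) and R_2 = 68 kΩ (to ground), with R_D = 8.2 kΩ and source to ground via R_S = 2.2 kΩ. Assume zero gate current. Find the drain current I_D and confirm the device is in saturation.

V_G = V_DD·R_2/(R_1+R_2) = 12×68/218 = 3.74 V.
Assume saturation: I_D = (k_n/2)(V_GS − V_t)² with V_GS = V_G − I_D·R_S = 3.74 − 2.2·I_D.
Substituting gives 3.63·I_D² − 10.2·I_D + 5.85 = 0, with roots I_D = 0.8 or 2.01 mA.
The root I_D = 2.01 mA gives V_GS = -0.689 V ≤ V_t, so take I_D = 0.8 mA.
Then V_GS = 1.98 V and V_DS = V_DD − I_D(R_D+R_S) = 12 − 0.8×10.4 = 3.68 V.
Saturation requires V_DS ≥ V_GS − V_t = 1.03 V; 3.68 ≥ 1.03 ✓.

I_D ≈ 0.8 mA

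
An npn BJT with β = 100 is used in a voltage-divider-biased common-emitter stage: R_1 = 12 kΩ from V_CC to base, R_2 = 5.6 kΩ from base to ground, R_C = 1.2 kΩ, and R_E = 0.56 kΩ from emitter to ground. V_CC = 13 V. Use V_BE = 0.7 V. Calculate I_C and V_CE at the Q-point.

I_C ≈ 5.7 mA, V_CE ≈ 3 V

Thevenize the base divider: V_Th = V_CC·R_2/(R_1+R_2) = 13×5.6/17.6 = 4.14 V, R_Th = R_1‖R_2 = 3.82 kΩ.
Base-emitter loop: V_Th = I_B·R_Th + V_BE + (β+1)I_B·R_E, so I_B = (4.14 − 0.7) / (3.82 + 101×0.56) = 0.0569 mA.
I_C = β·I_B = 100×0.0569 = 5.69 mA, and I_E = (β+1)I_B = 5.75 mA.
V_CE = V_CC − I_C·R_C − I_E·R_E = 13 − 5.69×1.2 − 5.75×0.56 = 2.95 V.
V_CE = 2.95 V > 0.2 V confirms active-region operation.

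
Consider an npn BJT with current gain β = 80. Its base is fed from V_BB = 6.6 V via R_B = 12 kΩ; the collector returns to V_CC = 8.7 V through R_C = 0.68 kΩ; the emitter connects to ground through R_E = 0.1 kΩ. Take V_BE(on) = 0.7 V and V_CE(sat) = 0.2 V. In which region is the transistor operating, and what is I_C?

saturation; I_C ≈ 11 mA

Assume active: I_B = (6.6 − 0.7)/(12 + 81×0.1) = 0.294 mA, I_C = β·I_B = 23.5 mA.
Then V_CE = 8.7 − 23.5×0.68 − 23.8×0.1 = -9.65 V < 0.2 V — the active assumption fails.
Re-solve with V_CE = 0.2 V. KCL at the emitter: V_E/R_E = (V_BB−0.7−V_E)/R_B + (V_CC−0.2−V_E)/R_C, giving V_E = 1.12 V.
I_C = (V_CC − 0.2 − V_E)/R_C = (8.5 − 1.12)/0.68 = 10.8 mA.
Check: I_B = (5.9 − 1.12)/12 = 0.398 mA, and β·I_B = 31.8 mA > I_C, confirming saturation.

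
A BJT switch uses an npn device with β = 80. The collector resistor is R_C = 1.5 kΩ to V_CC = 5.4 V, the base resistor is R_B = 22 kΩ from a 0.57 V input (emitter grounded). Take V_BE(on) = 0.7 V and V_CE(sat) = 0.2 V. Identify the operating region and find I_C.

V_BB = 0.57 V ≤ V_BE(on) = 0.7 V, so the base-emitter junction is not forward biased.
The transistor is in cutoff: I_B = I_C = 0.

cutoff; I_C ≈ 0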